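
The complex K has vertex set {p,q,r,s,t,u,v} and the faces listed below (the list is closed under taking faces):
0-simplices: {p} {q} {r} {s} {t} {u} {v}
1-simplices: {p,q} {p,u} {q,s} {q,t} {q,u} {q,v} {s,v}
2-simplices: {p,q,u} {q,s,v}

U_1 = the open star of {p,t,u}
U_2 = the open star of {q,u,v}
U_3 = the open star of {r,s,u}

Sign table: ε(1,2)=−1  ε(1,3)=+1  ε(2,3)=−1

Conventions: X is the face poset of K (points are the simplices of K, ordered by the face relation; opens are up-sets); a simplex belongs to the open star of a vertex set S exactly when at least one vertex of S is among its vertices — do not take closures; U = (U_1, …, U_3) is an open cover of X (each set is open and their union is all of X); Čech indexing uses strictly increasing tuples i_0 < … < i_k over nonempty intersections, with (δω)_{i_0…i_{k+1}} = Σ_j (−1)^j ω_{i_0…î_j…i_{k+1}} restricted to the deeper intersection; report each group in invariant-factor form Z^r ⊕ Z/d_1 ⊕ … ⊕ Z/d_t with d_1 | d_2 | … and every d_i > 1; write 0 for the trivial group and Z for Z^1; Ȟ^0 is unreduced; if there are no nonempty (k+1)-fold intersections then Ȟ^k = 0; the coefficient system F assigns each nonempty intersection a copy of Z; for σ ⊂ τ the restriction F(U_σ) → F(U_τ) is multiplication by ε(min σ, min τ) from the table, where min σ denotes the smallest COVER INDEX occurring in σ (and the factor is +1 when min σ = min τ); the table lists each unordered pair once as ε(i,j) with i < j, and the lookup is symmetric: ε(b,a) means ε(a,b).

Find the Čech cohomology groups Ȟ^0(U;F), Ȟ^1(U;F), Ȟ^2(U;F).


nonempty overlaps:
  U1={{p},{t},{u},{p,q},{p,u},{q,t},{q,u},{p,q,u}} U2={{q},{u},{v},{p,q},{p,u},{q,s},{q,t},{q,u},{q,v},{s,v},{p,q,u},{q,s,v}} U3={{r},{s},{u},{p,u},{q,s},{q,u},{s,v},{p,q,u},{q,s,v}}
  U12={{u},{p,q},{p,u},{q,t},{q,u},{p,q,u}} U13={{u},{p,u},{q,u},{p,q,u}} U23={{u},{p,u},{q,s},{q,u},{s,v},{p,q,u},{q,s,v}}
  U123={{u},{p,u},{q,u},{p,q,u}}
C dims 3,3,1; δ0: rk 2, SNF 1^2; δ1: rk 1, SNF 1^1
degree 0: 3−2−0 = 1 → Ȟ^0 ≅ Z
degree 1: 3−1−2 = 0 → Ȟ^1 ≅ 0
degree 2: 1−0−1 = 0 → Ȟ^2 ≅ 0

Ȟ^0(U;F) ≅ Z, Ȟ^1(U;F) ≅ 0 and Ȟ^2(U;F) ≅ 0


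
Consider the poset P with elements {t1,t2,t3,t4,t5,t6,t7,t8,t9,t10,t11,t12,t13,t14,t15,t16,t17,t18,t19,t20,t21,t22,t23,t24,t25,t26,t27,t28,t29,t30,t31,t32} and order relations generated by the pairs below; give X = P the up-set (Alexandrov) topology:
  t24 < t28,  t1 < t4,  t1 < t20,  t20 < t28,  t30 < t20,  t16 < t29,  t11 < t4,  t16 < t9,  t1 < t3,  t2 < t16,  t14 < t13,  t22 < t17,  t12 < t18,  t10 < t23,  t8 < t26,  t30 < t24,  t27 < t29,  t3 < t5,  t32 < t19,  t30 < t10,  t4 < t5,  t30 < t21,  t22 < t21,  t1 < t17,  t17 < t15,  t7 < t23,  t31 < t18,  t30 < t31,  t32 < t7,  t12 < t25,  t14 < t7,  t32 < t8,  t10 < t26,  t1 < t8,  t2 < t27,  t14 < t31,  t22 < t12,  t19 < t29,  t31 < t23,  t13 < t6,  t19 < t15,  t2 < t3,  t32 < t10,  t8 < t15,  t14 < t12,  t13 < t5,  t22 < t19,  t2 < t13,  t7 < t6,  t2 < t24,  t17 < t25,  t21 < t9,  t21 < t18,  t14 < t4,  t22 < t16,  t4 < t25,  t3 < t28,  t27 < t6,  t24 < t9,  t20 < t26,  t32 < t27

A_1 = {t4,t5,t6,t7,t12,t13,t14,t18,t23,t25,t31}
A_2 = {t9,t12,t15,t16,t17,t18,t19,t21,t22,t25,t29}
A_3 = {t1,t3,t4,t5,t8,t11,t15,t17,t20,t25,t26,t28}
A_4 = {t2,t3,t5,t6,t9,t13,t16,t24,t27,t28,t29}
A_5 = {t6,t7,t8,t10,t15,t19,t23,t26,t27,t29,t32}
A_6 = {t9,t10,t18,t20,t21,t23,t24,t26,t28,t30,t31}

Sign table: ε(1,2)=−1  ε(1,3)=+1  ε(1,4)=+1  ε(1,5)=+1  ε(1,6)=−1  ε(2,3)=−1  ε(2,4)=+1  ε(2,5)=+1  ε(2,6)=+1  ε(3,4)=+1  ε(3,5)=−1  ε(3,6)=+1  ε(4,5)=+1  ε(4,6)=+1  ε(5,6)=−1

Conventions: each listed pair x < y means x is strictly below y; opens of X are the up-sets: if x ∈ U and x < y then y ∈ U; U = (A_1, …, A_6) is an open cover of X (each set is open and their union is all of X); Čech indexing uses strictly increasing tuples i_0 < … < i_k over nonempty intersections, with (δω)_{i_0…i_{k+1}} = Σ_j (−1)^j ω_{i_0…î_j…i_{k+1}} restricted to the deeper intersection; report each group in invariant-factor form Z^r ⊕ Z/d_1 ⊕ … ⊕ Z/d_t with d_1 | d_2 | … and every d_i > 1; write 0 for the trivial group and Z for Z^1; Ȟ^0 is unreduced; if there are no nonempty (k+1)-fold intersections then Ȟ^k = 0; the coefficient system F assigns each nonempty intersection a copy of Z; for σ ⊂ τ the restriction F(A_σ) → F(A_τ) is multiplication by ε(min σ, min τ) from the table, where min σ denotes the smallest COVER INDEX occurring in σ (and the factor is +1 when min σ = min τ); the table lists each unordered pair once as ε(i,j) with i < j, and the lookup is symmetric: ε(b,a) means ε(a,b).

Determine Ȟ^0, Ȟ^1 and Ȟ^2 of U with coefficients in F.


nonempty overlaps:
  A12={t12,t18,t25} A13={t4,t5,t25} A14={t5,t6,t13} A15={t6,t7,t23} A16={t18,t23,t31} A23={t15,t17,t25} A24={t9,t16,t29} A25={t15,t19,t29} A26={t9,t18,t21} A34={t3,t5,t28} A35={t8,t15,t26} A36={t20,t26,t28} A45={t6,t27,t29} A46={t9,t24,t28} A56={t10,t23,t26}
  A123={t25} A126={t18} A134={t5} A145={t6} A156={t23} A235={t15} A245={t29} A246={t9} A346={t28} A356={t26}
C dims 6,15,10; δ0: rk 6, SNF 1^5·2; δ1: rk 9, SNF 1^9
degree 0: 6−6−0 = 0 → Ȟ^0 ≅ 0
degree 1: 15−9−6 = 0 plus torsion [2] → Ȟ^1 ≅ Z/2
degree 2: 10−0−9 = 1 → Ȟ^2 ≅ Z

Ȟ^0 = 0; Ȟ^1 = Z/2; Ȟ^2 = Z


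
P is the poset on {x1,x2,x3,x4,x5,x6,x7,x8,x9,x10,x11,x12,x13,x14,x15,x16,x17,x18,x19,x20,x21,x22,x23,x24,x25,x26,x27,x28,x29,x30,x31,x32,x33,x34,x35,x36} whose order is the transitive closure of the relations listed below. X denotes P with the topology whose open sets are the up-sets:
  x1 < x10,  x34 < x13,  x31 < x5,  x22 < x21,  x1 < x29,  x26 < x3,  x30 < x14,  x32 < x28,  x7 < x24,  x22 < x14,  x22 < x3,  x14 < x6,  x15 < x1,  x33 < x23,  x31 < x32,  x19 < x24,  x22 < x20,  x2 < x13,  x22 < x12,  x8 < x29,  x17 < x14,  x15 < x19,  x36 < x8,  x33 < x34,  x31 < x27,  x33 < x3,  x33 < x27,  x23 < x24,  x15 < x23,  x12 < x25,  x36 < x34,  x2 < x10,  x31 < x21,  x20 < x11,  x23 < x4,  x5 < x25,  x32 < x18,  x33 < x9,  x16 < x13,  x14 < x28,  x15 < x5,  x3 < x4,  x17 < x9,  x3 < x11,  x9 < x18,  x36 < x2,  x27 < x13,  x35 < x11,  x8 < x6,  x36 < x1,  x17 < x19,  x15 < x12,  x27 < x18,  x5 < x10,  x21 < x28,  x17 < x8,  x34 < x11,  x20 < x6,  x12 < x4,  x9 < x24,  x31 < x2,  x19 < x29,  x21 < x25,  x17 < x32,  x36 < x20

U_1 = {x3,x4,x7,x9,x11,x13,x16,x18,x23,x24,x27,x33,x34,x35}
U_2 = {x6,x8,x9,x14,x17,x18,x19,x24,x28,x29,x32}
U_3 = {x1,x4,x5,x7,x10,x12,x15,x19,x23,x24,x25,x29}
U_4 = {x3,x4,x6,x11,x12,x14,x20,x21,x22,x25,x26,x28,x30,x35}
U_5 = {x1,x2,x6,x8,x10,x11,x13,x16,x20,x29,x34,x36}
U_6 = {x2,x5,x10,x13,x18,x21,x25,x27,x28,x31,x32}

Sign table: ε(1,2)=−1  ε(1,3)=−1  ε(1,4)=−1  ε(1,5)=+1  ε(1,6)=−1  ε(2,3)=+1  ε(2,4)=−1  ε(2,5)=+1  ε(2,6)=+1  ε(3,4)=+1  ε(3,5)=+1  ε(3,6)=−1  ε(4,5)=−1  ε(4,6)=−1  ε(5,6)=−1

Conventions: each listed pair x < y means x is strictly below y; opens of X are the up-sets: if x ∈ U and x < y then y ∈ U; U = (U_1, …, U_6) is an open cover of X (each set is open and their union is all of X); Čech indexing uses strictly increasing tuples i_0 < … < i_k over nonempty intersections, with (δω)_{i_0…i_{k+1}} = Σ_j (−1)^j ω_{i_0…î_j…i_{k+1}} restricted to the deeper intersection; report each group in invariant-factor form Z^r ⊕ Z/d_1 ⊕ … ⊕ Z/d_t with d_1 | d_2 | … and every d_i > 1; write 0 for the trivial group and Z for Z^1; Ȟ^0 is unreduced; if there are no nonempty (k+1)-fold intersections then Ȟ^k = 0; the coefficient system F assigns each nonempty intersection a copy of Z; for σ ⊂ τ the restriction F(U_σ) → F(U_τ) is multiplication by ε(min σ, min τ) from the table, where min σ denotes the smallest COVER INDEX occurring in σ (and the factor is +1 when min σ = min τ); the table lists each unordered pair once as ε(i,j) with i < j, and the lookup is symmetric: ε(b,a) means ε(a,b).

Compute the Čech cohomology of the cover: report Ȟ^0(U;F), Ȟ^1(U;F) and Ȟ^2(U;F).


Ȟ^0 ≅ 0, Ȟ^1 ≅ Z/2 and Ȟ^2 ≅ Z

nerve simplices:
  U12={x9,x18,x24} U13={x4,x7,x23,x24} U14={x3,x4,x11,x35} U15={x11,x13,x16,x34} U16={x13,x18,x27} U23={x19,x24,x29} U24={x6,x14,x28} U25={x6,x8,x29} U26={x18,x28,x32} U34={x4,x12,x25} U35={x1,x10,x29} U36={x5,x10,x25} U45={x6,x11,x20} U46={x21,x25,x28} U56={x2,x10,x13}
  U123={x24} U126={x18} U134={x4} U145={x11} U156={x13} U235={x29} U245={x6} U246={x28} U346={x25} U356={x10}
C dims 6,15,10; δ0: rk 6, SNF 1^5·2; δ1: rk 9, SNF 1^9
degree 0: 6−6−0 = 0 → Ȟ^0 ≅ 0
degree 1: 15−9−6 = 0 plus torsion [2] → Ȟ^1 ≅ Z/2
degree 2: 10−0−9 = 1 → Ȟ^2 ≅ Z


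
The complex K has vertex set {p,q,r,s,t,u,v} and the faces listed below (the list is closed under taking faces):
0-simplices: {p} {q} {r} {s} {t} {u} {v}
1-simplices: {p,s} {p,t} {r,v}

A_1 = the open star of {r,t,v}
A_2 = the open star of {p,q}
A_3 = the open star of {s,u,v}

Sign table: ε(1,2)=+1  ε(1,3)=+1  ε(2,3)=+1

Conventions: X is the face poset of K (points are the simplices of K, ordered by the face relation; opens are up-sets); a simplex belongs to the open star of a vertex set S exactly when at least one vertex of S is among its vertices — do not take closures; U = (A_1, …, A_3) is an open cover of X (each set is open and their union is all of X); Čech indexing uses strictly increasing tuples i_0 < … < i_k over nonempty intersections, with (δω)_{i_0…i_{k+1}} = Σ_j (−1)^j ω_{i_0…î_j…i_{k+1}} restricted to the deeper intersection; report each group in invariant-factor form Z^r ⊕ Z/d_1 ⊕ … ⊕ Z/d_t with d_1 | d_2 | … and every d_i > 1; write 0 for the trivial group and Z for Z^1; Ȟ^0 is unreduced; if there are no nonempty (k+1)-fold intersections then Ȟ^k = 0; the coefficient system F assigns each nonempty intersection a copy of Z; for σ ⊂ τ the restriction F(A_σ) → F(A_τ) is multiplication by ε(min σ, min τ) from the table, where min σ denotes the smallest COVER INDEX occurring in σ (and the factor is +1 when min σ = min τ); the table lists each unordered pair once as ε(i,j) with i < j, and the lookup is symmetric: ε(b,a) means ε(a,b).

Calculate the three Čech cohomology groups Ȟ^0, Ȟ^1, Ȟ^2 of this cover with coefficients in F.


Ȟ^0(U;F) ≅ Z,  Ȟ^1(U;F) ≅ Z,  Ȟ^2(U;F) ≅ 0

intersection data:
  A1={{r},{t},{v},{p,t},{r,v}} A2={{p},{q},{p,s},{p,t}} A3={{s},{u},{v},{p,s},{r,v}}
  A12={{p,t}} A13={{v},{r,v}} A23={{p,s}}
C dims 3,3; δ0: rk 2, SNF 1^2
Ȟ^0 = (3 − 2) − 0 = 1, so Ȟ^0 ≅ Z
Ȟ^1 = (3 − 0) − 2 = 1, so Ȟ^1 ≅ Z
Ȟ^2 = (0 − 0) − 0 = 0, so Ȟ^2 ≅ 0


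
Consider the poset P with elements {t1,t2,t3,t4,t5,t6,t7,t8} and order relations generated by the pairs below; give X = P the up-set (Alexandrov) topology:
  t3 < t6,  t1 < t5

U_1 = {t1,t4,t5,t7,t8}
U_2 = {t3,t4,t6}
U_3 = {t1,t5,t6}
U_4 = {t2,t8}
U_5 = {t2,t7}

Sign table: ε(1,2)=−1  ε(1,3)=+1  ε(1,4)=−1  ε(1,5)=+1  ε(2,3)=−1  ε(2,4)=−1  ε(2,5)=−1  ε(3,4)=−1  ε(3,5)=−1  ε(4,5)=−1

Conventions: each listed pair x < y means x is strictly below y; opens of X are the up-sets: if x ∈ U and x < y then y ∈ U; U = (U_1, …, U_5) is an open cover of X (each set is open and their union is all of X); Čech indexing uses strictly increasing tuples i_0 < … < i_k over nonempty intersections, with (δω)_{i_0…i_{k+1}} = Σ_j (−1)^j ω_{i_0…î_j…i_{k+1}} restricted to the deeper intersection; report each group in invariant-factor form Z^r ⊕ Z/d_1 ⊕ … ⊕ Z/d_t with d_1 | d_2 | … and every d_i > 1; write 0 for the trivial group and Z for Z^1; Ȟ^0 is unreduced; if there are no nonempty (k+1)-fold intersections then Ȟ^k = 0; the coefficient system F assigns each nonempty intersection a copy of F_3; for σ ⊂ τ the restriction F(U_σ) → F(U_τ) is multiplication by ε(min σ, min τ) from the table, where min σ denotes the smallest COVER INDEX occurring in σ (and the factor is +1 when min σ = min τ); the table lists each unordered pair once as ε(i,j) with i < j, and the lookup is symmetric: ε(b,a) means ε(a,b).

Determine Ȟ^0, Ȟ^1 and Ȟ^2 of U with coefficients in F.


nonempty overlaps:
  U12={t4} U13={t1,t5} U14={t8} U15={t7} U23={t6} U45={t2}
C dims 5,6; δ0: rk_F3 4
degree 0: 5−4−0 = 1 → Ȟ^0 ≅ Z/3
degree 1: 6−0−4 = 2 → Ȟ^1 ≅ Z/3 ⊕ Z/3
degree 2: 0−0−0 = 0 → Ȟ^2 ≅ 0

Ȟ^0(U;F) ≅ Z/3; Ȟ^1(U;F) ≅ Z/3 ⊕ Z/3; Ȟ^2(U;F) ≅ 0


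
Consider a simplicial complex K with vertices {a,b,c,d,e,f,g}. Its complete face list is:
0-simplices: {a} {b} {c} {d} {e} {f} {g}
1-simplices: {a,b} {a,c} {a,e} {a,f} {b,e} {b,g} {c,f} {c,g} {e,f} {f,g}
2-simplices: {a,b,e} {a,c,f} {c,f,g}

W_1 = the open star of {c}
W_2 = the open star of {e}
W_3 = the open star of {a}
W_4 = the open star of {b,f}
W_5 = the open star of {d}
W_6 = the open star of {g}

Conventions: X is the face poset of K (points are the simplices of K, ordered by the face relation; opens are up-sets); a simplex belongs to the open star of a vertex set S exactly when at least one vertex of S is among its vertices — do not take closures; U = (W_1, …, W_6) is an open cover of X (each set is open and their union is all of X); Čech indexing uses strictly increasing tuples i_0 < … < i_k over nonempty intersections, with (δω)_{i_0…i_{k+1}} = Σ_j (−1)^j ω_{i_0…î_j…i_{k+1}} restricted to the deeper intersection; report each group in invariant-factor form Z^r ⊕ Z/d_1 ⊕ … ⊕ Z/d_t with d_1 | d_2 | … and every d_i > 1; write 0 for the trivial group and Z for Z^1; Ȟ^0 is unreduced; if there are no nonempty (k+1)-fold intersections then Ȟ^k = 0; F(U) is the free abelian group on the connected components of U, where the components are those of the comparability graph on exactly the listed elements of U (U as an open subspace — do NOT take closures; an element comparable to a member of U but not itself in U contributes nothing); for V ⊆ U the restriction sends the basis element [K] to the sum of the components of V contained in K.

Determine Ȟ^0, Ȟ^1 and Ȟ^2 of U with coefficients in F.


Ȟ^0 = Z^2,  Ȟ^1 = Z^2,  Ȟ^2 = 0

nonempty overlaps:
  W1={{c},{a,c},{c,f},{c,g},{a,c,f},{c,f,g}} W2={{e},{a,e},{b,e},{e,f},{a,b,e}} W3={{a},{a,b},{a,c},{a,e},{a,f},{a,b,e},{a,c,f}} W4={{b},{f},{a,b},{a,f},{b,e},{b,g},{c,f},{e,f},{f,g},{a,b,e},{a,c,f},{c,f,g}} W5={{d}} W6={{g},{b,g},{c,g},{f,g},{c,f,g}}
  W13={{a,c},{a,c,f}} W14={{c,f},{a,c,f},{c,f,g}} W16={{c,g},{c,f,g}} W23={{a,e},{a,b,e}} W24={{b,e},{e,f},{a,b,e}} W34={{a,b},{a,f},{a,b,e},{a,c,f}} W46={{b,g},{f,g},{c,f,g}}
  W134={{a,c,f}} W146={{c,f,g}} W234={{a,b,e}}
components per intersection:
  W1: {{c},{a,c},{c,f},{c,g},{a,c,f},{c,f,g}}
  W2: {{e},{a,e},{b,e},{e,f},{a,b,e}}
  W3: {{a},{a,b},{a,c},{a,e},{a,f},{a,b,e},{a,c,f}}
  W4: {{b},{a,b},{b,e},{b,g},{a,b,e}} {{f},{a,f},{c,f},{e,f},{f,g},{a,c,f},{c,f,g}}
  W5: {{d}}
  W6: {{g},{b,g},{c,g},{f,g},{c,f,g}}
  W13: {{a,c},{a,c,f}}
  W14: {{c,f},{a,c,f},{c,f,g}}
  W16: {{c,g},{c,f,g}}
  W23: {{a,e},{a,b,e}}
  W24: {{b,e},{a,b,e}} {{e,f}}
  W34: {{a,b},{a,b,e}} {{a,f},{a,c,f}}
  W46: {{b,g}} {{f,g},{c,f,g}}
  W134: {{a,c,f}}
  W146: {{c,f,g}}
  W234: {{a,b,e}}
C dims 7,10,3; δ0: rk 5, SNF 1^5; δ1: rk 3, SNF 1^3
degree 0: 7−5−0 = 2 → Ȟ^0 ≅ Z^2
degree 1: 10−3−5 = 2 → Ȟ^1 ≅ Z^2
degree 2: 3−0−3 = 0 → Ȟ^2 ≅ 0


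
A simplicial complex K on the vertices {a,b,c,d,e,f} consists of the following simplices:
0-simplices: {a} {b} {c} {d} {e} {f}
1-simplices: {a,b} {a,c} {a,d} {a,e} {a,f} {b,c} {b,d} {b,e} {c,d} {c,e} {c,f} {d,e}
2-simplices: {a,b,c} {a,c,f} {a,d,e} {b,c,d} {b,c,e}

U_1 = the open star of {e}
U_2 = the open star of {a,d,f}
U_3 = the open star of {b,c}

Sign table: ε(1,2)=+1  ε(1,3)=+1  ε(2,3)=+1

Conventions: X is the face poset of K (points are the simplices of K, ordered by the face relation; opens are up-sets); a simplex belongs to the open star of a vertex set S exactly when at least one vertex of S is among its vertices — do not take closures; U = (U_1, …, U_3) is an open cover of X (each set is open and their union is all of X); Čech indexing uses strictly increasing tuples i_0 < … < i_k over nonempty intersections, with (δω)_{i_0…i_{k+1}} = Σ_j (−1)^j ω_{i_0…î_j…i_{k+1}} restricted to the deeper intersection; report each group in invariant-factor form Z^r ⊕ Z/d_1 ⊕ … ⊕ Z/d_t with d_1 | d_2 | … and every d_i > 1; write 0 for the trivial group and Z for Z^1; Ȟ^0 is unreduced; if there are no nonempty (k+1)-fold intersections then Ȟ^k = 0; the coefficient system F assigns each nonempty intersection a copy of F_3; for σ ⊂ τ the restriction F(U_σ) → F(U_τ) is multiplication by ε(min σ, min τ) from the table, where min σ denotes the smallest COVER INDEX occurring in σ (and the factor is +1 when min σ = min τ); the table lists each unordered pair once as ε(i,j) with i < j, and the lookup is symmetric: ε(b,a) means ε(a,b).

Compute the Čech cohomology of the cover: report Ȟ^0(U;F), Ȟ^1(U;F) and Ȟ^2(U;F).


nonempty overlaps:
  U1={{e},{a,e},{b,e},{c,e},{d,e},{a,d,e},{b,c,e}} U2={{a},{d},{f},{a,b},{a,c},{a,d},{a,e},{a,f},{b,d},{c,d},{c,f},{d,e},{a,b,c},{a,c,f},{a,d,e},{b,c,d}} U3={{b},{c},{a,b},{a,c},{b,c},{b,d},{b,e},{c,d},{c,e},{c,f},{a,b,c},{a,c,f},{b,c,d},{b,c,e}}
  U12={{a,e},{d,e},{a,d,e}} U13={{b,e},{c,e},{b,c,e}} U23={{a,b},{a,c},{b,d},{c,d},{c,f},{a,b,c},{a,c,f},{b,c,d}}
C dims 3,3; δ0: rk_F3 2
degree 0: 3−2−0 = 1 → Ȟ^0 ≅ Z/3
degree 1: 3−0−2 = 1 → Ȟ^1 ≅ Z/3
degree 2: 0−0−0 = 0 → Ȟ^2 ≅ 0

Ȟ^0 ≅ Z/3,  Ȟ^1 ≅ Z/3,  Ȟ^2 ≅ 0


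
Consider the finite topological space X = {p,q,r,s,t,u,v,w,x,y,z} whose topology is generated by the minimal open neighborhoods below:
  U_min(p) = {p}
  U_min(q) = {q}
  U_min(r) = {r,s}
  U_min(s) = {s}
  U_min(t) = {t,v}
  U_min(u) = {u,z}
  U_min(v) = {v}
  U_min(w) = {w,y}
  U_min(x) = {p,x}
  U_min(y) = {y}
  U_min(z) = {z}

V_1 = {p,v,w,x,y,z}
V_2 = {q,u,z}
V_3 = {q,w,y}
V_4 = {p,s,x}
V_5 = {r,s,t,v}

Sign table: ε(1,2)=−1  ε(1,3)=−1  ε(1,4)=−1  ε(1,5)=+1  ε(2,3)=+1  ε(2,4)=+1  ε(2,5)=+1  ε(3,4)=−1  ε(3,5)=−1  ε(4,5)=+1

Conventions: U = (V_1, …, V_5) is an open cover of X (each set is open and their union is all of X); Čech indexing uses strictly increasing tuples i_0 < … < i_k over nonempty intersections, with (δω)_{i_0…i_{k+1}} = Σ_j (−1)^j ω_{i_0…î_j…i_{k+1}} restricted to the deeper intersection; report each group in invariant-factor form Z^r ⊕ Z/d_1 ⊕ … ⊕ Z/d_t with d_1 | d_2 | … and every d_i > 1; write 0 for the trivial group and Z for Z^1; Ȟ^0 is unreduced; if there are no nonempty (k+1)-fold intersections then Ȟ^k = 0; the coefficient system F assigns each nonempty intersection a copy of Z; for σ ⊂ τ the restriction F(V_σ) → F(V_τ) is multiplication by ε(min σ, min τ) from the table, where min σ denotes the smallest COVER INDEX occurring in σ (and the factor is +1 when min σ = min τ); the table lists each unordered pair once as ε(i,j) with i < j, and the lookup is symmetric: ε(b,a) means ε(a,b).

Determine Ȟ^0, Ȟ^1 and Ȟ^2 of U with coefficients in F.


Ȟ^0 ≅ 0, Ȟ^1 ≅ Z ⊕ Z/2, Ȟ^2 ≅ 0

nerve simplices:
  V12={z} V13={w,y} V14={p,x} V15={v} V23={q} V45={s}
C dims 5,6; δ0: rk 5, SNF 1^4·2
degree 0: 5−5−0 = 0 → Ȟ^0 ≅ 0
degree 1: 6−0−5 = 1 plus torsion [2] → Ȟ^1 ≅ Z ⊕ Z/2
degree 2: 0−0−0 = 0 → Ȟ^2 ≅ 0


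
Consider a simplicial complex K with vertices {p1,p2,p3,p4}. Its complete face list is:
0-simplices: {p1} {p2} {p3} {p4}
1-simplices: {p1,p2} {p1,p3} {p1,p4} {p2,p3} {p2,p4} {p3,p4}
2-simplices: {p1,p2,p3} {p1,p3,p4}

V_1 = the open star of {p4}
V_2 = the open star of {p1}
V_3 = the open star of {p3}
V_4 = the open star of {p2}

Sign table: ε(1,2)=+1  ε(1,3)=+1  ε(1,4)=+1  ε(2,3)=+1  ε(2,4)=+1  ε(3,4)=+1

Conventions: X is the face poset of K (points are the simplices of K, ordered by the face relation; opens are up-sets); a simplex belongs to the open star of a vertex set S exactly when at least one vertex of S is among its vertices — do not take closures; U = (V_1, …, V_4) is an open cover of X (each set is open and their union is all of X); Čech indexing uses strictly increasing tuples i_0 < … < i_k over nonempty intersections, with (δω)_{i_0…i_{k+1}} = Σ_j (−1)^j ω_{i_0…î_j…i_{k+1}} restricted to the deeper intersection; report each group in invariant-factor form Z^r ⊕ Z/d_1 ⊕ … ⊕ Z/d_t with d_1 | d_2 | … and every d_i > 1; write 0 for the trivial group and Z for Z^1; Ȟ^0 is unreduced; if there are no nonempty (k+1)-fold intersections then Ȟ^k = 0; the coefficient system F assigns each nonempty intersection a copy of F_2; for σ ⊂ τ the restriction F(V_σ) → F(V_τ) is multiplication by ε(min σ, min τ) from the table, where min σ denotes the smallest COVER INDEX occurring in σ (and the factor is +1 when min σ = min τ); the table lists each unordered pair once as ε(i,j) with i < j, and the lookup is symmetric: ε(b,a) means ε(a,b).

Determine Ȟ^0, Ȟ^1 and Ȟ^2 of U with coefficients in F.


Ȟ^0 = Z/2, Ȟ^1 = Z/2, Ȟ^2 = 0

nerve simplices:
  V1={{p4},{p1,p4},{p2,p4},{p3,p4},{p1,p3,p4}} V2={{p1},{p1,p2},{p1,p3},{p1,p4},{p1,p2,p3},{p1,p3,p4}} V3={{p3},{p1,p3},{p2,p3},{p3,p4},{p1,p2,p3},{p1,p3,p4}} V4={{p2},{p1,p2},{p2,p3},{p2,p4},{p1,p2,p3}}
  V12={{p1,p4},{p1,p3,p4}} V13={{p3,p4},{p1,p3,p4}} V14={{p2,p4}} V23={{p1,p3},{p1,p2,p3},{p1,p3,p4}} V24={{p1,p2},{p1,p2,p3}} V34={{p2,p3},{p1,p2,p3}}
  V123={{p1,p3,p4}} V234={{p1,p2,p3}}
C dims 4,6,2; δ0: rk_F2 3; δ1: rk_F2 2
degree 0: 4−3−0 = 1 → Ȟ^0 ≅ Z/2
degree 1: 6−2−3 = 1 → Ȟ^1 ≅ Z/2
degree 2: 2−0−2 = 0 → Ȟ^2 ≅ 0


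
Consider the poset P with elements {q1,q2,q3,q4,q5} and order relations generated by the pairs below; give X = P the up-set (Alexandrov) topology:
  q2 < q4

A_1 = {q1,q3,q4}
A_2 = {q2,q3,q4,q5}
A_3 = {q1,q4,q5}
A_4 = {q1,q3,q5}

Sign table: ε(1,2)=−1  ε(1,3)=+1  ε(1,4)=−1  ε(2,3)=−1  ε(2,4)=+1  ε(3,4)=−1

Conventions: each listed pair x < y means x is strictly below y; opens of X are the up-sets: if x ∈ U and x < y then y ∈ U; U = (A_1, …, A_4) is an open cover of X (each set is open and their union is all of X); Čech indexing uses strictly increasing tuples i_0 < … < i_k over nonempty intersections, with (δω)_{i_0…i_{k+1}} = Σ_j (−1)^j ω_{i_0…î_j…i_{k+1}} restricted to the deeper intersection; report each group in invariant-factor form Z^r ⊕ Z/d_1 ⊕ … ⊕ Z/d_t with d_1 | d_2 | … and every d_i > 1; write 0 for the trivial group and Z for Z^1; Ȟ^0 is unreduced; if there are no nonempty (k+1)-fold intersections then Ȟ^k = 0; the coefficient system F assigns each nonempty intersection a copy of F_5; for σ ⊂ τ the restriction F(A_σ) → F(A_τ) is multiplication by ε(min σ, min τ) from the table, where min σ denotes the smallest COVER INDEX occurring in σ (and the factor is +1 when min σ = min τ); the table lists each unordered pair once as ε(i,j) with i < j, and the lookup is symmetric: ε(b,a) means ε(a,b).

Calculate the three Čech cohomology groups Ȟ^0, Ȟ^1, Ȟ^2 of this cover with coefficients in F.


Ȟ^0(U;F) ≅ Z/5; Ȟ^1(U;F) ≅ 0; Ȟ^2(U;F) ≅ Z/5

cover nerve:
  A12={q3,q4} A13={q1,q4} A14={q1,q3} A23={q4,q5} A24={q3,q5} A34={q1,q5}
  A123={q4} A124={q3} A134={q1} A234={q5}
C dims 4,6,4; δ0: rk_F5 3; δ1: rk_F5 3
Ȟ^0: (4−3)−0=1 ⇒ Z/5
Ȟ^1: (6−3)−3=0 ⇒ 0
Ȟ^2: (4−0)−3=1 ⇒ Z/5


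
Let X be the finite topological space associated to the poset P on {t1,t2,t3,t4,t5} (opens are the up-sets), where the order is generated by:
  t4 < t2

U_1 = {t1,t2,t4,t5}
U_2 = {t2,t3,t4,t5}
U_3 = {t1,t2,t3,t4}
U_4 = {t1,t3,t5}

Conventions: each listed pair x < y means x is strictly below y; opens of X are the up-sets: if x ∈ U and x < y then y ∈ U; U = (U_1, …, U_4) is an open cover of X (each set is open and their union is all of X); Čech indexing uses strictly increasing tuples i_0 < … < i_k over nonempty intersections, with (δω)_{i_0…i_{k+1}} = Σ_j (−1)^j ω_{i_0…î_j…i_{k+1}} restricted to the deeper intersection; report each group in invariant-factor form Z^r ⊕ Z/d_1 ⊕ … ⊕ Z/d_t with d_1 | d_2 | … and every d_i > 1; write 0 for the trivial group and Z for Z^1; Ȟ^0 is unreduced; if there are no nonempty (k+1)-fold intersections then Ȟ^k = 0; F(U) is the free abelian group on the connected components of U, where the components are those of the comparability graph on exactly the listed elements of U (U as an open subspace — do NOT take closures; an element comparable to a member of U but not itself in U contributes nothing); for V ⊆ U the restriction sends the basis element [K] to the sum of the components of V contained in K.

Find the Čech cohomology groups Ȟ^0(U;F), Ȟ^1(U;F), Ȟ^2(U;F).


nerve simplices:
  U12={t2,t4,t5} U13={t1,t2,t4} U14={t1,t5} U23={t2,t3,t4} U24={t3,t5} U34={t1,t3}
  U123={t2,t4} U124={t5} U134={t1} U234={t3}
components per intersection:
  U1: {t1} {t2,t4} {t5}
  U2: {t2,t4} {t3} {t5}
  U3: {t1} {t2,t4} {t3}
  U4: {t1} {t3} {t5}
  U12: {t2,t4} {t5}
  U13: {t1} {t2,t4}
  U14: {t1} {t5}
  U23: {t2,t4} {t3}
  U24: {t3} {t5}
  U34: {t1} {t3}
  U123: {t2,t4}
  U124: {t5}
  U134: {t1}
  U234: {t3}
C dims 12,12,4; δ0: rk 8, SNF 1^8; δ1: rk 4, SNF 1^4
degree 0: 12−8−0 = 4 → Ȟ^0 ≅ Z^4
degree 1: 12−4−8 = 0 → Ȟ^1 ≅ 0
degree 2: 4−0−4 = 0 → Ȟ^2 ≅ 0

Ȟ^0(U;F) ≅ Z^4,  Ȟ^1(U;F) ≅ 0,  Ȟ^2(U;F) ≅ 0


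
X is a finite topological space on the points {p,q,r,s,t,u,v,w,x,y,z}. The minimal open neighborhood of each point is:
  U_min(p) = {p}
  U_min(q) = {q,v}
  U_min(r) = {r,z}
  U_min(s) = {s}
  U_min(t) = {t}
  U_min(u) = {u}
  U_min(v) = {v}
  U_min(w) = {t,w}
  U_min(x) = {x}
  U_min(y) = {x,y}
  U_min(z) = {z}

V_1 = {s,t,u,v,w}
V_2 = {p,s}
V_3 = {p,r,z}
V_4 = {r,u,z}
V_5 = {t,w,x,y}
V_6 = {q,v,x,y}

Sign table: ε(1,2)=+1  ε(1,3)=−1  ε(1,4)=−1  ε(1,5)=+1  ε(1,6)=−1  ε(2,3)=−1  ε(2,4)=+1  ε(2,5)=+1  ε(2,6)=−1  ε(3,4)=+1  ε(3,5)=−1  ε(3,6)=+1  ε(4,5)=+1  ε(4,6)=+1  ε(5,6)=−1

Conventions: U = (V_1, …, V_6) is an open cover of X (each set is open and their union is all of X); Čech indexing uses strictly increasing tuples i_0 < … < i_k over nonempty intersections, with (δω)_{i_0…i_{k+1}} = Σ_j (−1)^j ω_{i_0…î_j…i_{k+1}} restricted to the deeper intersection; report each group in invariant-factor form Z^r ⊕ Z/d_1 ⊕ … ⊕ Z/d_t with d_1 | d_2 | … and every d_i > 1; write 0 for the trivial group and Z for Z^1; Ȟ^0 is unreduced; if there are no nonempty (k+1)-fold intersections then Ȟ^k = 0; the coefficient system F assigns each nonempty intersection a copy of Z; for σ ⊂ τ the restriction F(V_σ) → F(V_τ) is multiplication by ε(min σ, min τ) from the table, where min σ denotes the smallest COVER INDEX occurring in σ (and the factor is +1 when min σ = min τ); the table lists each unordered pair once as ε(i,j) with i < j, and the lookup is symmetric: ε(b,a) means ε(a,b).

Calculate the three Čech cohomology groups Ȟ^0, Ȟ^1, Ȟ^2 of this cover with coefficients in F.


cover nerve:
  V12={s} V14={u} V15={t,w} V16={v} V23={p} V34={r,z} V56={x,y}
C dims 6,7; δ0: rk 5, SNF 1^5
Ȟ^0: (6−5)−0=1 ⇒ Z
Ȟ^1: (7−0)−5=2 ⇒ Z^2
Ȟ^2: (0−0)−0=0 ⇒ 0

Ȟ^0 = Z,  Ȟ^1 = Z^2,  Ȟ^2 = 0


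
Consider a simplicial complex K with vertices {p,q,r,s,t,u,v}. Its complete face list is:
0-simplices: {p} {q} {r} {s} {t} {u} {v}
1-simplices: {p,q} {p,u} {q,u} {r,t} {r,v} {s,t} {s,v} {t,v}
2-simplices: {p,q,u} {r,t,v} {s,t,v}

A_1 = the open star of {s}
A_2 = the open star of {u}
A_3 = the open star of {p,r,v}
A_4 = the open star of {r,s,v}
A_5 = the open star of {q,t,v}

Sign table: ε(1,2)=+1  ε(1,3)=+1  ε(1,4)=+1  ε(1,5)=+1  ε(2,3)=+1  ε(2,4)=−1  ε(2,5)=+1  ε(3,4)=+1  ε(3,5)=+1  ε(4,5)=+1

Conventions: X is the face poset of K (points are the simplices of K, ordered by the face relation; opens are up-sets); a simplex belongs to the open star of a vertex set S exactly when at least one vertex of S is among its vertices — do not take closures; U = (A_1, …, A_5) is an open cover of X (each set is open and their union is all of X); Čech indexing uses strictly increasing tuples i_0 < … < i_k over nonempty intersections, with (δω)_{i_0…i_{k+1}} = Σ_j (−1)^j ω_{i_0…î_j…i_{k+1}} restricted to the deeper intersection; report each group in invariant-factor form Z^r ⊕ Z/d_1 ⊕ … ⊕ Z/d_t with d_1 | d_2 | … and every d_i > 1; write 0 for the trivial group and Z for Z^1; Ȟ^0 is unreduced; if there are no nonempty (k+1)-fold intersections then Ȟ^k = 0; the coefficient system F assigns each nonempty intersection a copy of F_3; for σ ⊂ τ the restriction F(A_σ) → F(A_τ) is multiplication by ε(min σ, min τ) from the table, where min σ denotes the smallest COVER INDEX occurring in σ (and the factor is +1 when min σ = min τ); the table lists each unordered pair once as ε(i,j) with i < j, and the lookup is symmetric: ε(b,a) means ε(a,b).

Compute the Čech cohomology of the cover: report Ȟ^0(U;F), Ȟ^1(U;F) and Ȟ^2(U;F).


Ȟ^0(U;F) ≅ Z/3,  Ȟ^1(U;F) ≅ 0,  Ȟ^2(U;F) ≅ 0

cover nerve:
  A1={{s},{s,t},{s,v},{s,t,v}} A2={{u},{p,u},{q,u},{p,q,u}} A3={{p},{r},{v},{p,q},{p,u},{r,t},{r,v},{s,v},{t,v},{p,q,u},{r,t,v},{s,t,v}} A4={{r},{s},{v},{r,t},{r,v},{s,t},{s,v},{t,v},{r,t,v},{s,t,v}} A5={{q},{t},{v},{p,q},{q,u},{r,t},{r,v},{s,t},{s,v},{t,v},{p,q,u},{r,t,v},{s,t,v}}
  A13={{s,v},{s,t,v}} A14={{s},{s,t},{s,v},{s,t,v}} A15={{s,t},{s,v},{s,t,v}} A23={{p,u},{p,q,u}} A25={{q,u},{p,q,u}} A34={{r},{v},{r,t},{r,v},{s,v},{t,v},{r,t,v},{s,t,v}} A35={{v},{p,q},{r,t},{r,v},{s,v},{t,v},{p,q,u},{r,t,v},{s,t,v}} A45={{v},{r,t},{r,v},{s,t},{s,v},{t,v},{r,t,v},{s,t,v}}
  A134={{s,v},{s,t,v}} A135={{s,v},{s,t,v}} A145={{s,t},{s,v},{s,t,v}} A235={{p,q,u}} A345={{v},{r,t},{r,v},{s,v},{t,v},{r,t,v},{s,t,v}}
  A1345={{s,v},{s,t,v}}
C dims 5,8,5,1; δ0: rk_F3 4; δ1: rk_F3 4; δ2: rk_F3 1
Ȟ^0: (5−4)−0=1 ⇒ Z/3
Ȟ^1: (8−4)−4=0 ⇒ 0
Ȟ^2: (5−1)−4=0 ⇒ 0


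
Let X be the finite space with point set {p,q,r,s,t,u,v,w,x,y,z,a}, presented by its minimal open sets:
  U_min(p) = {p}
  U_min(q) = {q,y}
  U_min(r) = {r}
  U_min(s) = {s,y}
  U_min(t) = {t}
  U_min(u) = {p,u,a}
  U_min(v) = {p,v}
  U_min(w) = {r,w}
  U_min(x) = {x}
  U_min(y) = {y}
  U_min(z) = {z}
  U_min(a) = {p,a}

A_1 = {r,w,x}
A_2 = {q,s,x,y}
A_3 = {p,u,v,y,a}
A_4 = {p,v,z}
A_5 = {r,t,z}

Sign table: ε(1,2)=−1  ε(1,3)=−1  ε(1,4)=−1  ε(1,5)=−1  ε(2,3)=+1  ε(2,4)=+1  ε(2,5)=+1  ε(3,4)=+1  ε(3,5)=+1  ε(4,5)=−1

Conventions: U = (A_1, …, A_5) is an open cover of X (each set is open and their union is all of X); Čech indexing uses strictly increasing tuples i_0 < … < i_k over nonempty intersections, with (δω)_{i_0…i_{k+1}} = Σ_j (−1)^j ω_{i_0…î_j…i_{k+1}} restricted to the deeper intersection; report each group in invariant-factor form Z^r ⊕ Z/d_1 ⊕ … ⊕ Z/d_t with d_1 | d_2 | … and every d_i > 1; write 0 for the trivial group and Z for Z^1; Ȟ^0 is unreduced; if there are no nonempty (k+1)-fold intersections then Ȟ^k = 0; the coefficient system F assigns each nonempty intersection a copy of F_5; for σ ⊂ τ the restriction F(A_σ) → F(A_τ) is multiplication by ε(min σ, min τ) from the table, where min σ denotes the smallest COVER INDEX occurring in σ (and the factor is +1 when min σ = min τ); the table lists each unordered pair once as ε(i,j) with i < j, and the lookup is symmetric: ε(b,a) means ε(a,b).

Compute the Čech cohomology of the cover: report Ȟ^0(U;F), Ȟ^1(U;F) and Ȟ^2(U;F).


Ȟ^0(U;F) ≅ 0,  Ȟ^1(U;F) ≅ 0,  Ȟ^2(U;F) ≅ 0

nonempty intersections:
  A12={x} A15={r} A23={y} A34={p,v} A45={z}
C dims 5,5; δ0: rk_F5 5
Ȟ^0: (5−5)−0=0 ⇒ 0
Ȟ^1: (5−0)−5=0 ⇒ 0
Ȟ^2: (0−0)−0=0 ⇒ 0


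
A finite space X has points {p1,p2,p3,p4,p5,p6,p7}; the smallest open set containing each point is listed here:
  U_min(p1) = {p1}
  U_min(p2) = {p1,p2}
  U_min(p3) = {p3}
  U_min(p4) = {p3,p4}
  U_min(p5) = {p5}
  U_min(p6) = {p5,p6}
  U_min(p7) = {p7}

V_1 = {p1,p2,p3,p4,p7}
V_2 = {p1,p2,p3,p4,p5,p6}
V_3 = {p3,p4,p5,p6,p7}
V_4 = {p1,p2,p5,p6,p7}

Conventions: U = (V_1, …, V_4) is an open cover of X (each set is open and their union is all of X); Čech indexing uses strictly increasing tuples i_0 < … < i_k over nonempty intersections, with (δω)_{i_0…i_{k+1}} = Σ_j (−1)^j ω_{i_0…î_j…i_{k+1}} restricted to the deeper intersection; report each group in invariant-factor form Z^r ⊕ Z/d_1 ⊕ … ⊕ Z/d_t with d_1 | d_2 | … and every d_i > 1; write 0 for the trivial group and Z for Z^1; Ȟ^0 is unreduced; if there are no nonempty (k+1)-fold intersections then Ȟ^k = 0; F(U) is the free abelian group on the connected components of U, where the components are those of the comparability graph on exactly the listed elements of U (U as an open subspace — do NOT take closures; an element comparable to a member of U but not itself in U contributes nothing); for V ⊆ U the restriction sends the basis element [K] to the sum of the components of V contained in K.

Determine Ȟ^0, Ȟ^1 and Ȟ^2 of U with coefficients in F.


Ȟ^0(U;F) ≅ Z^4, Ȟ^1(U;F) ≅ 0 and Ȟ^2(U;F) ≅ 0

cover nerve:
  V12={p1,p2,p3,p4} V13={p3,p4,p7} V14={p1,p2,p7} V23={p3,p4,p5,p6} V24={p1,p2,p5,p6} V34={p5,p6,p7}
  V123={p3,p4} V124={p1,p2} V134={p7} V234={p5,p6}
components per intersection:
  V1: {p1,p2} {p3,p4} {p7}
  V2: {p1,p2} {p3,p4} {p5,p6}
  V3: {p3,p4} {p5,p6} {p7}
  V4: {p1,p2} {p5,p6} {p7}
  V12: {p1,p2} {p3,p4}
  V13: {p3,p4} {p7}
  V14: {p1,p2} {p7}
  V23: {p3,p4} {p5,p6}
  V24: {p1,p2} {p5,p6}
  V34: {p5,p6} {p7}
  V123: {p3,p4}
  V124: {p1,p2}
  V134: {p7}
  V234: {p5,p6}
C dims 12,12,4; δ0: rk 8, SNF 1^8; δ1: rk 4, SNF 1^4
Ȟ^0: (12−8)−0=4 ⇒ Z^4
Ȟ^1: (12−4)−8=0 ⇒ 0
Ȟ^2: (4−0)−4=0 ⇒ 0


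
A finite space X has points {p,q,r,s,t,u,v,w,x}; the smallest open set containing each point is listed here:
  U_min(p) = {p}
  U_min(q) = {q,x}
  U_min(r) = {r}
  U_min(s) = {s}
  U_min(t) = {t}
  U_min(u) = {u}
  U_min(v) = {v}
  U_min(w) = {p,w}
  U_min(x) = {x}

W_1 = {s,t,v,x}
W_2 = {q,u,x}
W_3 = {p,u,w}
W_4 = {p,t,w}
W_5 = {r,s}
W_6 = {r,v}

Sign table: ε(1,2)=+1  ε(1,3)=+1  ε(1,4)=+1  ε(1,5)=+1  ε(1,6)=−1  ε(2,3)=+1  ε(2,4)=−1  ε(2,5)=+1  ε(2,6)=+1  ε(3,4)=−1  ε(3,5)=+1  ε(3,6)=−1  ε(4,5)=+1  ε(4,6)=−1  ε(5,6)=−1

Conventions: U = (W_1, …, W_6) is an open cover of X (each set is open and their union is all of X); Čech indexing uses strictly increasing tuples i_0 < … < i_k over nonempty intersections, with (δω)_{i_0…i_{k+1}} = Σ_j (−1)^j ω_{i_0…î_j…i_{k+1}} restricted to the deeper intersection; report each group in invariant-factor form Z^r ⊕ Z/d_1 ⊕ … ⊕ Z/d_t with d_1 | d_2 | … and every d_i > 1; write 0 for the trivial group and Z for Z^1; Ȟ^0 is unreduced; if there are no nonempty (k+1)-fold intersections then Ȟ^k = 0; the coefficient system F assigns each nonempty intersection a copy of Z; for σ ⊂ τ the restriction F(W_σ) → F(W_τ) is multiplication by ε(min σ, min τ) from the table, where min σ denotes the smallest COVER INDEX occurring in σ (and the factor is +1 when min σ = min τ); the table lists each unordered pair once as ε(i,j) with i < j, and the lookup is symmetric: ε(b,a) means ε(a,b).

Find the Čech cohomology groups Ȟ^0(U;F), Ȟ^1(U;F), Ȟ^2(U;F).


nonempty overlaps:
  W12={x} W14={t} W15={s} W16={v} W23={u} W34={p,w} W56={r}
C dims 6,7; δ0: rk 6, SNF 1^5·2
degree 0: 6−6−0 = 0 → Ȟ^0 ≅ 0
degree 1: 7−0−6 = 1 plus torsion [2] → Ȟ^1 ≅ Z ⊕ Z/2
degree 2: 0−0−0 = 0 → Ȟ^2 ≅ 0

Ȟ^0(U;F) ≅ 0, Ȟ^1(U;F) ≅ Z ⊕ Z/2, Ȟ^2(U;F) ≅ 0


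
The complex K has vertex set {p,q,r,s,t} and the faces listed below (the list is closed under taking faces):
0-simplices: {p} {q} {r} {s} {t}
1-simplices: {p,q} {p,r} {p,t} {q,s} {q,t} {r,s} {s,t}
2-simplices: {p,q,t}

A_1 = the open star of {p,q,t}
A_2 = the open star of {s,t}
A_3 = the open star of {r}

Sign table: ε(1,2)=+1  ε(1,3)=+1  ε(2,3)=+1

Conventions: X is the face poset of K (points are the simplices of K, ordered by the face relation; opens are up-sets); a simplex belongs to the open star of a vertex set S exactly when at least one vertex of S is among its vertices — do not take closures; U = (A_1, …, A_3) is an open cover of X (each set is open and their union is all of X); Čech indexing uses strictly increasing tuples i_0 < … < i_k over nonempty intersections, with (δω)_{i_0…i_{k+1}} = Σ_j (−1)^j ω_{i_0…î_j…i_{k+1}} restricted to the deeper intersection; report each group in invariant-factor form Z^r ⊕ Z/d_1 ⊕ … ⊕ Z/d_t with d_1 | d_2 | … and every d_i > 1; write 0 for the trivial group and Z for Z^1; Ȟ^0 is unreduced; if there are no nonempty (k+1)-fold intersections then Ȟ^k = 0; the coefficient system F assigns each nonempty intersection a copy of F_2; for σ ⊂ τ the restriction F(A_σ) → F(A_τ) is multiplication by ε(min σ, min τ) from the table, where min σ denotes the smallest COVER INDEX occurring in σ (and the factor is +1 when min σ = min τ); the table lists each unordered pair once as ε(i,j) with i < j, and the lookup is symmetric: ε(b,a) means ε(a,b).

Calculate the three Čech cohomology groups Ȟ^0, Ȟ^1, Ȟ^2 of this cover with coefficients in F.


nerve of the cover:
  A1={{p},{q},{t},{p,q},{p,r},{p,t},{q,s},{q,t},{s,t},{p,q,t}} A2={{s},{t},{p,t},{q,s},{q,t},{r,s},{s,t},{p,q,t}} A3={{r},{p,r},{r,s}}
  A12={{t},{p,t},{q,s},{q,t},{s,t},{p,q,t}} A13={{p,r}} A23={{r,s}}
C dims 3,3; δ0: rk_F2 2
Ȟ^0 = (3 − 2) − 0 = 1, so Ȟ^0 ≅ Z/2
Ȟ^1 = (3 − 0) − 2 = 1, so Ȟ^1 ≅ Z/2
Ȟ^2 = (0 − 0) − 0 = 0, so Ȟ^2 ≅ 0

Ȟ^0(U;F) ≅ Z/2, Ȟ^1(U;F) ≅ Z/2, Ȟ^2(U;F) ≅ 0


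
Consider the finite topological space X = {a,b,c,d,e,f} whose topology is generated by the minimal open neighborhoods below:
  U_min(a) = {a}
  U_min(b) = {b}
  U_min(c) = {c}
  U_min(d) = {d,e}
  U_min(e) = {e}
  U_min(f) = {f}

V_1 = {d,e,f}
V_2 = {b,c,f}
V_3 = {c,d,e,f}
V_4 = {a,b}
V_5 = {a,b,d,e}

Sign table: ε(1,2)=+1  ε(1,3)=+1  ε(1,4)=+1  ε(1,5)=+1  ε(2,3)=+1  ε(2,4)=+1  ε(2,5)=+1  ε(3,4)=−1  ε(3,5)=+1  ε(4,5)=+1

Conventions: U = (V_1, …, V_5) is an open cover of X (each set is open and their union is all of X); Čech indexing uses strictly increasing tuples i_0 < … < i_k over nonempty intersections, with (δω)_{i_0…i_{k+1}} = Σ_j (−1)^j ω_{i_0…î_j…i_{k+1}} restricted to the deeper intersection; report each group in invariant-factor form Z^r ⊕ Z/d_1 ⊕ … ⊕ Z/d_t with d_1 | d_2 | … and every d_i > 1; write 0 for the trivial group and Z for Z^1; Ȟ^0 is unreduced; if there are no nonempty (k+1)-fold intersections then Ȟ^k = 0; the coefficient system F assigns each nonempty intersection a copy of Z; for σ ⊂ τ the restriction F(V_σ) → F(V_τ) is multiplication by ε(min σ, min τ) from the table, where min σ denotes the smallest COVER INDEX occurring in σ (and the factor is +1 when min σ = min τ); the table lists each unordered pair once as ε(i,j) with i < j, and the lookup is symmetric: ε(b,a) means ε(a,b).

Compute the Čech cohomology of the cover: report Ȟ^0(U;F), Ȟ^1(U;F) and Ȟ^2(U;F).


Ȟ^0(U;F) ≅ Z, Ȟ^1(U;F) ≅ Z and Ȟ^2(U;F) ≅ 0

nonempty intersections:
  V12={f} V13={d,e,f} V15={d,e} V23={c,f} V24={b} V25={b} V35={d,e} V45={a,b}
  V123={f} V135={d,e} V245={b}
C dims 5,8,3; δ0: rk 4, SNF 1^4; δ1: rk 3, SNF 1^3
Ȟ^0: (5−4)−0=1 ⇒ Z
Ȟ^1: (8−3)−4=1 ⇒ Z
Ȟ^2: (3−0)−3=0 ⇒ 0


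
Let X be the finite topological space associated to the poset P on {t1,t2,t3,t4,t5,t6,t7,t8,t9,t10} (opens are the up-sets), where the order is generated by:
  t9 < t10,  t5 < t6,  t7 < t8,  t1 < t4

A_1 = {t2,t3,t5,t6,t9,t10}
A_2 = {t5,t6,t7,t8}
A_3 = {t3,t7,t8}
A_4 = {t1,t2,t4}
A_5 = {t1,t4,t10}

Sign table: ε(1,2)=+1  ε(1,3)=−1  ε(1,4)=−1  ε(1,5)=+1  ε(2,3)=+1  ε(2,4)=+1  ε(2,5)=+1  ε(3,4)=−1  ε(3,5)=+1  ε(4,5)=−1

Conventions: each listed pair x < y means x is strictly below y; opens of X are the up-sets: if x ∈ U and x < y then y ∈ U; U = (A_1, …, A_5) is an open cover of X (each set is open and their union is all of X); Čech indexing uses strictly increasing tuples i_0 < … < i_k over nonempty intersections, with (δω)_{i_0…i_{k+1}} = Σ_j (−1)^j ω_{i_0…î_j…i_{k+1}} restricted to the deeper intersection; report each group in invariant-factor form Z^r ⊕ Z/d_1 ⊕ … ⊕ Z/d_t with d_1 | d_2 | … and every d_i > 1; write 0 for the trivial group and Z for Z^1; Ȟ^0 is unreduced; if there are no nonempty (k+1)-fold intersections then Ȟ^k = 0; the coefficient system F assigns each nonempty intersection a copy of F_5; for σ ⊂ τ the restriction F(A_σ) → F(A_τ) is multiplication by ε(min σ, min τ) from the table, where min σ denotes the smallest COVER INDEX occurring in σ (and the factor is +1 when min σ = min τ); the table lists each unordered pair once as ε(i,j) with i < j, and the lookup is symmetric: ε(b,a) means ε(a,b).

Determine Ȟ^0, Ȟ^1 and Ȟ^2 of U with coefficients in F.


nerve simplices:
  A12={t5,t6} A13={t3} A14={t2} A15={t10} A23={t7,t8} A45={t1,t4}
C dims 5,6; δ0: rk_F5 5
degree 0: 5−5−0 = 0 → Ȟ^0 ≅ 0
degree 1: 6−0−5 = 1 → Ȟ^1 ≅ Z/5
degree 2: 0−0−0 = 0 → Ȟ^2 ≅ 0

Ȟ^0(U;F) ≅ 0; Ȟ^1(U;F) ≅ Z/5; Ȟ^2(U;F) ≅ 0
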